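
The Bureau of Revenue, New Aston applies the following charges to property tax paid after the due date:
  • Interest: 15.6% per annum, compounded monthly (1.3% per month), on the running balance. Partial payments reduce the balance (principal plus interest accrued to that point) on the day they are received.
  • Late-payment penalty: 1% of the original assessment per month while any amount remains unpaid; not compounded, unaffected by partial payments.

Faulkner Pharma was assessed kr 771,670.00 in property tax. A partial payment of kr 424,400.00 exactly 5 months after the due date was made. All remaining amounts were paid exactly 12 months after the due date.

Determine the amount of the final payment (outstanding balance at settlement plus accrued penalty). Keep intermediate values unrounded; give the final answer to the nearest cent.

kr 529,082.59

Balance at month 5: kr 771,670.0000 × (1 + 0.013)^5 = kr 823,149.7364…
After kr 424,400.00 payment: kr 823,149.7364… − kr 424,400.00 = kr 398,749.7364…
Balance at month 12: kr 398,749.7364… × (1 + 0.013)^7 = kr 436,482.1888…
Penalty: 12 × 1% × kr 771,670.00 = kr 92,600.40
Final settlement = outstanding balance + penalty = kr 436,482.1888… + kr 92,600.40 = kr 529,082.59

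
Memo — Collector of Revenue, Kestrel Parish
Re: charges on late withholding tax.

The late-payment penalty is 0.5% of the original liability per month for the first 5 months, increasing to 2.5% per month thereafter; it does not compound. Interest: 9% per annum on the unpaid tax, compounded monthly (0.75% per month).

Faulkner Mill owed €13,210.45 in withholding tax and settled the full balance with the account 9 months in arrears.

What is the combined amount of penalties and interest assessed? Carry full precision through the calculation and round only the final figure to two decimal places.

€2,570.24

Penalty, months 1–5: 5 × 0.5% × €13,210.45 = €330.26…
Penalty, months 6–9: 4 × 2.5% × €13,210.45 = €1,321.05…
Interest: €13,210.45 × ((1 + 0.0075)^9 − 1) = €13,210.45 × 0.0695608… = €918.9300…
Penalties + interest = €1,651.3063… + €918.9300… = €2,570.24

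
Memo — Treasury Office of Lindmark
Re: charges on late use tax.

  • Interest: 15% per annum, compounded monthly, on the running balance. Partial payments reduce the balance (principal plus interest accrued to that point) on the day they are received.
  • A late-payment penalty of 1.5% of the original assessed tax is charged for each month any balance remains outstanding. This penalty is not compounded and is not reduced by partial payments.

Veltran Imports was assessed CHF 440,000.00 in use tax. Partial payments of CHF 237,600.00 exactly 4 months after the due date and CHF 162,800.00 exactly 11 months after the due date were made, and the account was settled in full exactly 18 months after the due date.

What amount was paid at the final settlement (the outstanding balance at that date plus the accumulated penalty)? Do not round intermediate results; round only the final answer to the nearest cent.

CHF 208,730.35

Monthly rate = 15% ÷ 12 = 1.25%
Balance at month 4: CHF 440,000.0000 × (1 + 0.0125)^4 = CHF 462,415.9482…
After CHF 237,600.00 payment: CHF 462,415.9482… − CHF 237,600.00 = CHF 224,815.9482…
Balance at month 11: CHF 224,815.9482… × (1 + 0.0125)^7 = CHF 245,240.5829…
After CHF 162,800.00 payment: CHF 245,240.5829… − CHF 162,800.00 = CHF 82,440.5829…
Balance at month 18: CHF 82,440.5829… × (1 + 0.0125)^7 = CHF 89,930.3486…
Penalty: 18 × 1.5% × CHF 440,000.00 = CHF 118,800.00
Final settlement = outstanding balance + penalty = CHF 89,930.3486… + CHF 118,800.00 = CHF 208,730.35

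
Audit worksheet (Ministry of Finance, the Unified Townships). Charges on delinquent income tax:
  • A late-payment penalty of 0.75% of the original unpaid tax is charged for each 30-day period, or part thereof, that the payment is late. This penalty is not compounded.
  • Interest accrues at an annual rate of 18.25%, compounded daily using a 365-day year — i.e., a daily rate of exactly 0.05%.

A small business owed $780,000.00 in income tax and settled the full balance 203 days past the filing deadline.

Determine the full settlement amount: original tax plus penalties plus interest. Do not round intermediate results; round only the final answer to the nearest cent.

$904,255.44

Penalty periods: ⌈203/30⌉ = 7; penalty = 7 × 0.75% × $780,000.00 = $40,950.00
Interest: $780,000.00 × ((1 + 0.0005)^203 − 1) = $780,000.00 × 0.10680184… = $83,305.4370…
Total = $780,000.00 + $40,950.0000 + $83,305.4370… = $904,255.44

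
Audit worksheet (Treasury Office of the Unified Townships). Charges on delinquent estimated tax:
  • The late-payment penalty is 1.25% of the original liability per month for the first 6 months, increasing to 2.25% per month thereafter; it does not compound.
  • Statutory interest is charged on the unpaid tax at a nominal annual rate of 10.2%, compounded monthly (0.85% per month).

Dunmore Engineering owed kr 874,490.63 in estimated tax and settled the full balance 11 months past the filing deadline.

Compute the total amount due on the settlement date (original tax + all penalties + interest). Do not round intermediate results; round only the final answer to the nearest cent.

Penalty, months 1–6: 6 × 1.25% × kr 874,490.63 = kr 65,586.80…
Penalty, months 7–11: 5 × 2.25% × kr 874,490.63 = kr 98,380.20…
Interest: kr 874,490.63 × ((1 + 0.0085)^11 − 1) = kr 874,490.63 × 0.0975768… = kr 85,330.0182…
Total = kr 874,490.63 + kr 163,966.9931… + kr 85,330.0182… = kr 1,123,787.64

kr 1,123,787.64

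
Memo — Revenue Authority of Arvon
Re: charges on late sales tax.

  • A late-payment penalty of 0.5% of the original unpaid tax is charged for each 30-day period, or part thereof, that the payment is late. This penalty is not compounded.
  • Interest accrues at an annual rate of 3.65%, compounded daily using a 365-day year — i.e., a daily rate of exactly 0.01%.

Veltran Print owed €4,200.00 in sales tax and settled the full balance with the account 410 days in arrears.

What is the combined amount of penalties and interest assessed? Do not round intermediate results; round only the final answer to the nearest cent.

Penalty periods: ⌈410/30⌉ = 14; penalty = 14 × 0.5% × €4,200.00 = €294.00
Interest: €4,200.00 × ((1 + 0.0001)^410 − 1) = €4,200.00 × 0.04184997… = €175.7699…
Penalties + interest = €294.0000 + €175.7699… = €469.77

€469.77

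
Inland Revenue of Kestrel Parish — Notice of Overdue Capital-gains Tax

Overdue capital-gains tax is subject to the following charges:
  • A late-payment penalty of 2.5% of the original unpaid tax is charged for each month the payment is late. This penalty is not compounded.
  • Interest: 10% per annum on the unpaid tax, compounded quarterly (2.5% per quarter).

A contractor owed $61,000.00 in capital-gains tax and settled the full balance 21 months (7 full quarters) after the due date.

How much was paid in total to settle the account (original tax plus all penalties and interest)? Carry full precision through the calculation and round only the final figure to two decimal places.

$104,534.83

Late-payment penalty = 2.5% × $61,000.00 × 21 mo = $32,025.00
Interest: $61,000.00 × ((1 + 0.025)^7 − 1) = $61,000.00 × 0.1886858… = $11,509.8310…
Total = $61,000.00 + $32,025.0000 + $11,509.8310… = $104,534.83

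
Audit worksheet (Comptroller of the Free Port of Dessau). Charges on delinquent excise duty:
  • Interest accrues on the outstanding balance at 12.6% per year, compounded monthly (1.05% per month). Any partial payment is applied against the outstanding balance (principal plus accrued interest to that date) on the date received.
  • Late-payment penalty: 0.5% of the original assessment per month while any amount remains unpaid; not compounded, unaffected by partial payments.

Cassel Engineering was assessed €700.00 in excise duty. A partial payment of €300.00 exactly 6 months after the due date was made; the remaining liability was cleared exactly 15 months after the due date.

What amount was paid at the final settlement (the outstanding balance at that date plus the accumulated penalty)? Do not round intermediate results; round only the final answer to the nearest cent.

Balance at month 6: €700.0000 × (1 + 0.0105)^6 = €745.2740…
After €300.00 payment: €745.2740… − €300.00 = €445.2740…
Balance at month 15: €445.2740… × (1 + 0.0105)^9 = €489.1636…
Penalty: 15 × 0.5% × €700.00 = €52.50
Final settlement = outstanding balance + penalty = €489.1636… + €52.50 = €541.66

€541.66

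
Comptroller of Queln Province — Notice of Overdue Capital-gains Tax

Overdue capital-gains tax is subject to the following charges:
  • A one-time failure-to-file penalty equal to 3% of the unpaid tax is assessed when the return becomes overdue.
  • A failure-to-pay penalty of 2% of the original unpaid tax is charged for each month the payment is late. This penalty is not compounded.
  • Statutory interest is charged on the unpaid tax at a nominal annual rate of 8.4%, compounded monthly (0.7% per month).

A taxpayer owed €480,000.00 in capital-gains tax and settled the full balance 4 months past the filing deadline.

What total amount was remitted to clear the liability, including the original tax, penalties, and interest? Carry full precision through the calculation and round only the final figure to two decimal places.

€546,381.78

Failure-to-file penalty: 3% × €480,000.00 = €14,400.00
Failure-to-pay penalty: 4 × 2% × €480,000.00 = €38,400.00
Interest: €480,000.00 × ((1 + 0.007)^4 − 1) = €480,000.00 × 0.0282954… = €13,581.7797…
Total = €480,000.00 + €52,800.0000 + €13,581.7797… = €546,381.78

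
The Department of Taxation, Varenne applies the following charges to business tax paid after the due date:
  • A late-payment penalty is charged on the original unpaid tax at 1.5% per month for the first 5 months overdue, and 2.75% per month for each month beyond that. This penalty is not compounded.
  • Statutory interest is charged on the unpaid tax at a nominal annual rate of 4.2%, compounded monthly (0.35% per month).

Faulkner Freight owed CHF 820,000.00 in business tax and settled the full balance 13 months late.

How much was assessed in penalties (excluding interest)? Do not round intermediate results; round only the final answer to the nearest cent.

Penalty, months 1–5: 5 × 1.5% × CHF 820,000.00 = CHF 61,500.00
Penalty, months 6–13: 8 × 2.75% × CHF 820,000.00 = CHF 180,400.00
Total penalty = CHF 61,500.00 + CHF 180,400.00 = CHF 241,900.00

CHF 241,900.00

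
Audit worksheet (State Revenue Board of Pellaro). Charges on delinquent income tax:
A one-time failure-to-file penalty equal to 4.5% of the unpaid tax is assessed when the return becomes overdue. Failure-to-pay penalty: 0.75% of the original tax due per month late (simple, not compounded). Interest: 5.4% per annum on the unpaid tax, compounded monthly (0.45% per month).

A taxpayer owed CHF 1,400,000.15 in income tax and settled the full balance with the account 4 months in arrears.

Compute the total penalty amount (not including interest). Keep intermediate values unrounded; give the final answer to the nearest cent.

Failure-to-file penalty: 4.5% × CHF 1,400,000.15 = CHF 63,000.01…
Failure-to-pay penalty: 4 × 0.75% × CHF 1,400,000.15 = CHF 42,000.00…
Total penalty = CHF 63,000.01… + CHF 42,000.00… = CHF 105,000.01

CHF 105,000.01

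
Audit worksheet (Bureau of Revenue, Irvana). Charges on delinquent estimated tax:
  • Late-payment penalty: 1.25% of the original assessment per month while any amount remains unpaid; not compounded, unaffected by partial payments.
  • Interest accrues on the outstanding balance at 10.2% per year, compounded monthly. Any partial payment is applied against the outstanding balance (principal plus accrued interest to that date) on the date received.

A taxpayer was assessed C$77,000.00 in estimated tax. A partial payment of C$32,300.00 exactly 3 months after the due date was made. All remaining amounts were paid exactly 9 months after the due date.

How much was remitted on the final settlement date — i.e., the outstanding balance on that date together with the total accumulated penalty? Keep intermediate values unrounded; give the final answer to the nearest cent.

C$57,774.60

Monthly rate = 10.2% ÷ 12 = 0.85%
Balance at month 3: C$77,000.0000 × (1 + 0.0085)^3 = C$78,980.2370…
After C$32,300.00 payment: C$78,980.2370… − C$32,300.00 = C$46,680.2370…
Balance at month 9: C$46,680.2370… × (1 + 0.0085)^6 = C$49,112.0959…
Penalty: 9 × 1.25% × C$77,000.00 = C$8,662.50
Final settlement = outstanding balance + penalty = C$49,112.0959… + C$8,662.50 = C$57,774.60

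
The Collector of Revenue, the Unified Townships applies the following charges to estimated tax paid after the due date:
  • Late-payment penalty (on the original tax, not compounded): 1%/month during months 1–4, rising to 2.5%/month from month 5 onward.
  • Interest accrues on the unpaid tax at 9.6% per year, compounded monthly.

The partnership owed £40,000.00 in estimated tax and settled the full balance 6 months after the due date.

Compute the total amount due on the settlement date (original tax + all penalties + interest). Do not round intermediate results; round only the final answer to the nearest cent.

£45,558.81

Penalty, months 1–4: 4 × 1% × £40,000.00 = £1,600.00
Penalty, months 5–6: 2 × 2.5% × £40,000.00 = £2,000.00
Interest (9.6%/yr ÷ 12 = 0.8%/month): £40,000.00 × ((1 + 0.008)^6 − 1) = £1,958.8121…
Total = £40,000.00 + £3,600.0000 + £1,958.8121… = £45,558.81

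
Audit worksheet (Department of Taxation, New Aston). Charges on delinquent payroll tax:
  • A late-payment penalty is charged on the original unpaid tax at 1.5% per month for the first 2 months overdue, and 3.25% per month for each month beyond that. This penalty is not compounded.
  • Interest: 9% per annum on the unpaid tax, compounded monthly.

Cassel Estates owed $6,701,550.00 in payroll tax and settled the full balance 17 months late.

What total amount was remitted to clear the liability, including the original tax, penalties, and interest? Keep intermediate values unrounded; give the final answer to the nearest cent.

$11,077,290.58

Penalty, months 1–2: 2 × 1.5% × $6,701,550.00 = $201,046.50
Penalty, months 3–17: 15 × 3.25% × $6,701,550.00 = $3,267,005.63…
Interest (9%/yr ÷ 12 = 0.75%/month): $6,701,550.00 × ((1 + 0.0075)^17 − 1) = $907,688.4545…
Total = $6,701,550.00 + $3,468,052.1250 + $907,688.4545… = $11,077,290.58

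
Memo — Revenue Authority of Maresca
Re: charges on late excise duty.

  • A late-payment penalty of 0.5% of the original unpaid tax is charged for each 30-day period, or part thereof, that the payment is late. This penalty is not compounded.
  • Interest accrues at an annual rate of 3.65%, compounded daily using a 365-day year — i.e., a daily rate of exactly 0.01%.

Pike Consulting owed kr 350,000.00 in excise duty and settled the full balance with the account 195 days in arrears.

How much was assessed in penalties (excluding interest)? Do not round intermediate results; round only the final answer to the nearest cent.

Penalty periods: ⌈195/30⌉ = 7; penalty = 7 × 0.5% × kr 350,000.00 = kr 12,250.00

kr 12,250.00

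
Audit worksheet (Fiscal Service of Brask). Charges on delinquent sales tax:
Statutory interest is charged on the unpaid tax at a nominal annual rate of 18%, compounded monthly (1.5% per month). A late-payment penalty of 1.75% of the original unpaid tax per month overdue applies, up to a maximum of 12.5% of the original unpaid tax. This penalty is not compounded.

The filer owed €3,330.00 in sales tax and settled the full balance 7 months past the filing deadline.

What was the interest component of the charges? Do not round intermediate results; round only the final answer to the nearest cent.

Interest: €3,330.00 × ((1 + 0.015)^7 − 1) = €3,330.00 × 0.1098449… = €365.7836…

€365.78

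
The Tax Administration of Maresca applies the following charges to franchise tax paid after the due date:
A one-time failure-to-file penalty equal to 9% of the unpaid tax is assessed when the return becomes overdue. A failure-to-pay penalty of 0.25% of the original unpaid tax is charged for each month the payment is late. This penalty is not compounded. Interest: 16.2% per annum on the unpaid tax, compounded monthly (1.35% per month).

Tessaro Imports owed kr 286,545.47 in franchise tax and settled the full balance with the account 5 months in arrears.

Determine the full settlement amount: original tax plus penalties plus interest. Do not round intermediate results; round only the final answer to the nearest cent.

kr 335,787.53

Failure-to-file penalty: 9% × kr 286,545.47 = kr 25,789.09…
Failure-to-pay penalty: 5 × 0.25% × kr 286,545.47 = kr 3,581.82…
Interest: kr 286,545.47 × ((1 + 0.0135)^5 − 1) = kr 286,545.47 × 0.0693473… = kr 19,871.1462…
Total = kr 286,545.47 + kr 29,370.9107… + kr 19,871.1462… = kr 335,787.53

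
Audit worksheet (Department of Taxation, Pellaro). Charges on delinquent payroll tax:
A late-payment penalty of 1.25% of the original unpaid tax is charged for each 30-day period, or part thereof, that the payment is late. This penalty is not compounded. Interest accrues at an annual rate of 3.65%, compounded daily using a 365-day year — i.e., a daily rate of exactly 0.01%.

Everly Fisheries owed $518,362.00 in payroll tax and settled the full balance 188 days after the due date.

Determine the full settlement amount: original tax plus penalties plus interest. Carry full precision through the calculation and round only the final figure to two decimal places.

$573,555.57

Penalty periods: ⌈188/30⌉ = 7; penalty = 7 × 1.25% × $518,362.00 = $45,356.68…
Interest: $518,362.00 × ((1 + 0.0001)^188 − 1) = $518,362.00 × 0.01897687… = $9,836.8908…
Total = $518,362.00 + $45,356.6750 + $9,836.8908… = $573,555.57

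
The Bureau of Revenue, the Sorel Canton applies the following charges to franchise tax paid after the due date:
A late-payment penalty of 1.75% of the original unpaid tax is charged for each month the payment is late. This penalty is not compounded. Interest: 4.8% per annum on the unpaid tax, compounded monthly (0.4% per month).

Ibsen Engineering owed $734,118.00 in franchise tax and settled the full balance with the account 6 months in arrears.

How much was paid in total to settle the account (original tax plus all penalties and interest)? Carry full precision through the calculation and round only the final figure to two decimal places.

Late-payment penalty = 1.75% × $734,118.00 × 6 mo = $77,082.39
Interest: $734,118.00 × ((1 + 0.004)^6 − 1) = $734,118.00 × 0.0242413… = $17,795.9628…
Total = $734,118.00 + $77,082.3900 + $17,795.9628… = $828,996.35

$828,996.35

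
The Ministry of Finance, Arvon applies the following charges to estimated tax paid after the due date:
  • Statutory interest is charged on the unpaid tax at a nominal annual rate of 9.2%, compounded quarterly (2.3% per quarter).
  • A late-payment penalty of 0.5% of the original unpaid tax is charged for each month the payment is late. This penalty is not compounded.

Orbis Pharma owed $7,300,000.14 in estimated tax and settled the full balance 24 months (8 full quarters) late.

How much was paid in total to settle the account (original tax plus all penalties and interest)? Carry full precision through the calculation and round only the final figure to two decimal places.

$9,632,447.31

Late-payment penalty: 24 × 0.5% × $7,300,000.14 = $876,000.02…
Interest: $7,300,000.14 × ((1 + 0.023)^8 − 1) = $7,300,000.14 × 0.1995133… = $1,456,447.1579…
Total = $7,300,000.14 + $876,000.0168 + $1,456,447.1579… = $9,632,447.31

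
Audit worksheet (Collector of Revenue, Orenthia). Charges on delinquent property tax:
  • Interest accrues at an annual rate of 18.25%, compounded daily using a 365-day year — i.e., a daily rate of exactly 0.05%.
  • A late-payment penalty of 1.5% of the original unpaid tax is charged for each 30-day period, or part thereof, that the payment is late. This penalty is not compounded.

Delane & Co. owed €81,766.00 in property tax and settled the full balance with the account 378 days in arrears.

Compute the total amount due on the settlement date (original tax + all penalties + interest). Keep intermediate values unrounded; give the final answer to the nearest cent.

Penalty periods: ⌈378/30⌉ = 13; penalty = 13 × 1.5% × €81,766.00 = €15,944.37
Interest: €81,766.00 × ((1 + 0.0005)^378 − 1) = €81,766.00 × 0.20798389… = €17,006.0110…
Total = €81,766.00 + €15,944.3700 + €17,006.0110… = €114,716.38

€114,716.38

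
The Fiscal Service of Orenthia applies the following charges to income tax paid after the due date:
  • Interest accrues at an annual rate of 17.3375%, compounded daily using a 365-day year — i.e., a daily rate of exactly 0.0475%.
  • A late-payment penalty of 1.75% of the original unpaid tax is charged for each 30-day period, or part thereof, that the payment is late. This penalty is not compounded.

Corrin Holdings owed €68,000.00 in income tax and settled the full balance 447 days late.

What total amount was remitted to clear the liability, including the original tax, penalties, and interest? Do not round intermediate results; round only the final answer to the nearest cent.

Penalty periods: ⌈447/30⌉ = 15; penalty = 15 × 1.75% × €68,000.00 = €17,850.00
Interest: €68,000.00 × ((1 + 0.000475)^447 − 1) = €68,000.00 × 0.23648736… = €16,081.1408…
Total = €68,000.00 + €17,850.0000 + €16,081.1408… = €101,931.14

€101,931.14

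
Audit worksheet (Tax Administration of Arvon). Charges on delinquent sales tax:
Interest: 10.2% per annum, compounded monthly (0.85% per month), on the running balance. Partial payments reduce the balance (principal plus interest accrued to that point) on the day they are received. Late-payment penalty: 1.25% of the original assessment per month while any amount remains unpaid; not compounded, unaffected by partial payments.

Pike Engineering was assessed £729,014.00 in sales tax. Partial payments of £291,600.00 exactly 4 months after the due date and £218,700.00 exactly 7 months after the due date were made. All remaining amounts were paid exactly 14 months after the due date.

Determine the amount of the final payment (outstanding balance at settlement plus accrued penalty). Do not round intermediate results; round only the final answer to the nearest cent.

Balance at month 4: £729,014.0000 × (1 + 0.0085)^4 = £754,118.2982…
After £291,600.00 payment: £754,118.2982… − £291,600.00 = £462,518.2982…
Balance at month 7: £462,518.2982… × (1 + 0.0085)^3 = £474,413.0497…
After £218,700.00 payment: £474,413.0497… − £218,700.00 = £255,713.0497…
Balance at month 14: £255,713.0497… × (1 + 0.0085)^7 = £271,321.5001…
Penalty: 14 × 1.25% × £729,014.00 = £127,577.45
Final settlement = outstanding balance + penalty = £271,321.5001… + £127,577.45 = £398,898.95

£398,898.95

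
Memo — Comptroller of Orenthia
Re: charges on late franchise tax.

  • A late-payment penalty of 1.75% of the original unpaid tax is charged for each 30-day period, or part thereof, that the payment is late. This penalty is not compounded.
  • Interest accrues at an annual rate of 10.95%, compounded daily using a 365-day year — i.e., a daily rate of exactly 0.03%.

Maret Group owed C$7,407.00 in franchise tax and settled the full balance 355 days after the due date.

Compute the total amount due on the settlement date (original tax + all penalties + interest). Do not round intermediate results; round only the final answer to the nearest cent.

C$9,794.72

Penalty periods: ⌈355/30⌉ = 12; penalty = 12 × 1.75% × C$7,407.00 = C$1,555.47
Interest: C$7,407.00 × ((1 + 0.0003)^355 − 1) = C$7,407.00 × 0.11236016… = C$832.2517…
Total = C$7,407.00 + C$1,555.4700 + C$832.2517… = C$9,794.72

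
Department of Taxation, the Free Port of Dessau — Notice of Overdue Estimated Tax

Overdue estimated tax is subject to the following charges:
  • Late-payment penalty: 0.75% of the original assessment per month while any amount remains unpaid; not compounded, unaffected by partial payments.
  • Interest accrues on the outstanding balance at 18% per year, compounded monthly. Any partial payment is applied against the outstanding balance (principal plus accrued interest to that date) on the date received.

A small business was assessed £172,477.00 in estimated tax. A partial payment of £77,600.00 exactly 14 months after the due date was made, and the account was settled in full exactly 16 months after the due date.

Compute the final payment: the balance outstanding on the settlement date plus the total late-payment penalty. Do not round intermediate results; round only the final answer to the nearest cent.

Monthly rate = 18% ÷ 12 = 1.5%
Balance at month 14: £172,477.0000 × (1 + 0.015)^14 = £212,449.5332…
After £77,600.00 payment: £212,449.5332… − £77,600.00 = £134,849.5332…
Balance at month 16: £134,849.5332… × (1 + 0.015)^2 = £138,925.3603…
Penalty: 16 × 0.75% × £172,477.00 = £20,697.24
Final settlement = outstanding balance + penalty = £138,925.3603… + £20,697.24 = £159,622.60

£159,622.60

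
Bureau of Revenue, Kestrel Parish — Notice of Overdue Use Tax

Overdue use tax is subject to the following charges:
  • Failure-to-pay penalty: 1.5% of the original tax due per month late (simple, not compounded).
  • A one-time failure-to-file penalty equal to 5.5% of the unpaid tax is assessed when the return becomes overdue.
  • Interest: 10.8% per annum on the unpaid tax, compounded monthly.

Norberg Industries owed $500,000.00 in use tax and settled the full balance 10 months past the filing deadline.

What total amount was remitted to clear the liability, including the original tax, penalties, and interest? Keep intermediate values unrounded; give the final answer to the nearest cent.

$649,366.94

Failure-to-file penalty: 5.5% × $500,000.00 = $27,500.00
Failure-to-pay penalty: 10 × 1.5% × $500,000.00 = $75,000.00
Interest (10.8%/yr ÷ 12 = 0.9%/month): $500,000.00 × ((1 + 0.009)^10 − 1) = $46,866.9364…
Total = $500,000.00 + $102,500.0000 + $46,866.9364… = $649,366.94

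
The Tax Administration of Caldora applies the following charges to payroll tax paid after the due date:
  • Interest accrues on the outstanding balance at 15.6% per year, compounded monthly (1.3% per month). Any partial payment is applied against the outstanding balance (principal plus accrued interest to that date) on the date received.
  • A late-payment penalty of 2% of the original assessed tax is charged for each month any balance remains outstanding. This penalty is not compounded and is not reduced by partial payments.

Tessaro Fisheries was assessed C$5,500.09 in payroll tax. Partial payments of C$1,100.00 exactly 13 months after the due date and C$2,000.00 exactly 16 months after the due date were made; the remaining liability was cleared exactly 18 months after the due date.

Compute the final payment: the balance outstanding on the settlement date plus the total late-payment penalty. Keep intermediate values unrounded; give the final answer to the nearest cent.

C$5,694.00

Balance at month 13: C$5,500.0900 × (1 + 0.013)^13 = C$6,505.6783…
After C$1,100.00 payment: C$6,505.6783… − C$1,100.00 = C$5,405.6783…
Balance at month 16: C$5,405.6783… × (1 + 0.013)^3 = C$5,619.2523…
After C$2,000.00 payment: C$5,619.2523… − C$2,000.00 = C$3,619.2523…
Balance at month 18: C$3,619.2523… × (1 + 0.013)^2 = C$3,713.9646…
Penalty: 18 × 2% × C$5,500.09 = C$1,980.03…
Final settlement = outstanding balance + penalty = C$3,713.9646… + C$1,980.03… = C$5,694.00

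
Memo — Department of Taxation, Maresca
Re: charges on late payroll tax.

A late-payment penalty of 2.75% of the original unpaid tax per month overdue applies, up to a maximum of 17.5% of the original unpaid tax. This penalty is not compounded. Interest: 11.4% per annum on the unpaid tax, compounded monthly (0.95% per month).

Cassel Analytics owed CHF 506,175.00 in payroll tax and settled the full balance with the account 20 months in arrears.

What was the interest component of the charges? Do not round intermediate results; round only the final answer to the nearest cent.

Interest: CHF 506,175.00 × ((1 + 0.0095)^20 − 1) = CHF 506,175.00 × 0.2081656… = CHF 105,368.2221…

CHF 105,368.22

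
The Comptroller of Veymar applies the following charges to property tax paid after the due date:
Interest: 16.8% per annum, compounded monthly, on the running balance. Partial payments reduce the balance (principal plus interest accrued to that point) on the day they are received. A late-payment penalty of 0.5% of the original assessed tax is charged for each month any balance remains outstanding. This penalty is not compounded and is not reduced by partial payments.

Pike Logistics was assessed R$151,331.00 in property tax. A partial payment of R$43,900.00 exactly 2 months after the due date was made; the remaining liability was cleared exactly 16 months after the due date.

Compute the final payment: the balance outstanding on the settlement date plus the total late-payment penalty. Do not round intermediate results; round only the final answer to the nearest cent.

Monthly rate = 16.8% ÷ 12 = 1.4%
Balance at month 2: R$151,331.0000 × (1 + 0.014)^2 = R$155,597.9289…
After R$43,900.00 payment: R$155,597.9289… − R$43,900.00 = R$111,697.9289…
Balance at month 16: R$111,697.9289… × (1 + 0.014)^14 = R$135,698.9510…
Penalty: 16 × 0.5% × R$151,331.00 = R$12,106.48
Final settlement = outstanding balance + penalty = R$135,698.9510… + R$12,106.48 = R$147,805.43

R$147,805.43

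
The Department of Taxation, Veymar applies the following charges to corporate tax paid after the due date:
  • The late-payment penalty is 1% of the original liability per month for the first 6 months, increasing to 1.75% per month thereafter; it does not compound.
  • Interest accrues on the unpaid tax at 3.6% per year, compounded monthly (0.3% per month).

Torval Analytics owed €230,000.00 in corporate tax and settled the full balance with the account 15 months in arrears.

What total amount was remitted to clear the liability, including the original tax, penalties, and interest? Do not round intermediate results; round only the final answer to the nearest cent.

Penalty, months 1–6: 6 × 1% × €230,000.00 = €13,800.00
Penalty, months 7–15: 9 × 1.75% × €230,000.00 = €36,225.00
Interest: €230,000.00 × ((1 + 0.003)^15 − 1) = €230,000.00 × 0.0459574… = €10,570.2011…
Total = €230,000.00 + €50,025.0000 + €10,570.2011… = €290,595.20

€290,595.20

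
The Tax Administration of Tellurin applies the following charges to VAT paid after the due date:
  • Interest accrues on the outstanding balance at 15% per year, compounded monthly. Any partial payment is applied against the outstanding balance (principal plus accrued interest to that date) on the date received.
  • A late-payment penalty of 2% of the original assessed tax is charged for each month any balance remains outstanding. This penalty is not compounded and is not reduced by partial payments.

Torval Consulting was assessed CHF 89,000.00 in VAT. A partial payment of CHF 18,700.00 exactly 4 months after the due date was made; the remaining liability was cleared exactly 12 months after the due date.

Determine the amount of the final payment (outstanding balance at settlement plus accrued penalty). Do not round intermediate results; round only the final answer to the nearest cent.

CHF 104,013.26

Monthly rate = 15% ÷ 12 = 1.25%
Balance at month 4: CHF 89,000.0000 × (1 + 0.0125)^4 = CHF 93,534.1350…
After CHF 18,700.00 payment: CHF 93,534.1350… − CHF 18,700.00 = CHF 74,834.1350…
Balance at month 12: CHF 74,834.1350… × (1 + 0.0125)^8 = CHF 82,653.2620…
Penalty: 12 × 2% × CHF 89,000.00 = CHF 21,360.00
Final settlement = outstanding balance + penalty = CHF 82,653.2620… + CHF 21,360.00 = CHF 104,013.26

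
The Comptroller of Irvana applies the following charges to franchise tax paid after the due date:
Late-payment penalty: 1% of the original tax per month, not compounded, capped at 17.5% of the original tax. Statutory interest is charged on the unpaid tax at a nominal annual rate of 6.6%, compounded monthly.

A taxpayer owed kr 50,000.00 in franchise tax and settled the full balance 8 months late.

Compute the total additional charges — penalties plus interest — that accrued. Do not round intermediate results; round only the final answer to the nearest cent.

kr 6,242.82

Penalty: 8 × 1% × kr 50,000.00 = kr 4,000.00 (below the 17.5% cap of kr 8,750.00)
Interest (6.6%/yr ÷ 12 = 0.55%/month): kr 50,000.00 × ((1 + 0.0055)^8 − 1) = kr 2,242.8191…
Penalties + interest = kr 4,000.0000 + kr 2,242.8191… = kr 6,242.82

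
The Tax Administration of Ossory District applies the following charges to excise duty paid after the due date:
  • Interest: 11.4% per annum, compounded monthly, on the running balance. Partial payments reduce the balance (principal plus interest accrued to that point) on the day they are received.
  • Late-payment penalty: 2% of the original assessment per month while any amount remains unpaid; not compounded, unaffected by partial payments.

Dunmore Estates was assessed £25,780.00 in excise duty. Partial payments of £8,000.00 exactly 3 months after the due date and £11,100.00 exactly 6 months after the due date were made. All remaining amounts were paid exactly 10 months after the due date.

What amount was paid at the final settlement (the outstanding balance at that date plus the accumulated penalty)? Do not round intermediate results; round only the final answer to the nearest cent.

£13,417.24

Monthly rate = 11.4% ÷ 12 = 0.95%
Balance at month 3: £25,780.0000 × (1 + 0.0095)^3 = £26,521.7320…
After £8,000.00 payment: £26,521.7320… − £8,000.00 = £18,521.7320…
Balance at month 6: £18,521.7320… × (1 + 0.0095)^3 = £19,054.6320…
After £11,100.00 payment: £19,054.6320… − £11,100.00 = £7,954.6320…
Balance at month 10: £7,954.6320… × (1 + 0.0095)^4 = £8,261.2428…
Penalty: 10 × 2% × £25,780.00 = £5,156.00
Final settlement = outstanding balance + penalty = £8,261.2428… + £5,156.00 = £13,417.24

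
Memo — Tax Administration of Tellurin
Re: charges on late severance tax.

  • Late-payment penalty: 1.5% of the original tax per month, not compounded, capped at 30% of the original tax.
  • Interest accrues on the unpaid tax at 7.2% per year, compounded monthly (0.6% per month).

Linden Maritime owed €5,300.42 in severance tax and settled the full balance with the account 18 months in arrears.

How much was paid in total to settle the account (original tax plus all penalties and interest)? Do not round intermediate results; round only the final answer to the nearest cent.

Penalty: 18 × 1.5% × €5,300.42 = €1,431.11… (below the 30% cap of €1,590.13…)
Interest: €5,300.42 × ((1 + 0.006)^18 − 1) = €5,300.42 × 0.1136883… = €602.5957…
Total = €5,300.42 + €1,431.1134 + €602.5957… = €7,334.13

€7,334.13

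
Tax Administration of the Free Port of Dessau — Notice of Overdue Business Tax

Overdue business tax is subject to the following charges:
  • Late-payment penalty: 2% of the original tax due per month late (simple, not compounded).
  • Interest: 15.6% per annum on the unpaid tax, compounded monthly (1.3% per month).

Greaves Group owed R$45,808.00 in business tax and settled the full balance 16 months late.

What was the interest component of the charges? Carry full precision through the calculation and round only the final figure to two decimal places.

Interest: R$45,808.00 × ((1 + 0.013)^16 − 1) = R$45,808.00 × 0.2295640… = R$10,515.8660…

R$10,515.87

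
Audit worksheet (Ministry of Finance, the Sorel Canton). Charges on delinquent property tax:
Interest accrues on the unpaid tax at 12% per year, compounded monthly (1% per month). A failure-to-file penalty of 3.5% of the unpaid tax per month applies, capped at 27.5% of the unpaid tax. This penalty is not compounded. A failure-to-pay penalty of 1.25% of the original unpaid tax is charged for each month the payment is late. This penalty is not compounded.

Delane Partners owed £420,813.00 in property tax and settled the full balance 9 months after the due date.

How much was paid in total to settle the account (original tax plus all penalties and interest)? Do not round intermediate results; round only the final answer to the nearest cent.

Failure-to-file: 9 × 3.5% × £420,813.00 = £132,556.10…, capped at 27.5% × £420,813.00 = £115,723.58…
Failure-to-pay penalty = 1.25% × £420,813.00 × 9 mo = £47,341.46…
Interest: £420,813.00 × ((1 + 0.01)^9 − 1) = £420,813.00 × 0.0936853… = £39,423.9807…
Total = £420,813.00 + £163,065.0375 + £39,423.9807… = £623,302.02

£623,302.02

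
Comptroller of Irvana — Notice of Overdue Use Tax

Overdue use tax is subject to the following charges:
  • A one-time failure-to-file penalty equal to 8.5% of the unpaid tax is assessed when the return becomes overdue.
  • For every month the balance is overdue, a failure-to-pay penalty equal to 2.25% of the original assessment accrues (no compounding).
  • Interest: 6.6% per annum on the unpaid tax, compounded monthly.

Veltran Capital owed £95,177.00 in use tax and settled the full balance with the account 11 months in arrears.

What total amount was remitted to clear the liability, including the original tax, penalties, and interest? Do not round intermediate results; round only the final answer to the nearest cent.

£132,742.55

Failure-to-file penalty: 8.5% × £95,177.00 = £8,090.05…
Failure-to-pay penalty: 11 × 2.25% × £95,177.00 = £23,556.31…
Interest (6.6%/yr ÷ 12 = 0.55%/month): £95,177.00 × ((1 + 0.0055)^11 − 1) = £5,919.2010…
Total = £95,177.00 + £31,646.3525 + £5,919.2010… = £132,742.55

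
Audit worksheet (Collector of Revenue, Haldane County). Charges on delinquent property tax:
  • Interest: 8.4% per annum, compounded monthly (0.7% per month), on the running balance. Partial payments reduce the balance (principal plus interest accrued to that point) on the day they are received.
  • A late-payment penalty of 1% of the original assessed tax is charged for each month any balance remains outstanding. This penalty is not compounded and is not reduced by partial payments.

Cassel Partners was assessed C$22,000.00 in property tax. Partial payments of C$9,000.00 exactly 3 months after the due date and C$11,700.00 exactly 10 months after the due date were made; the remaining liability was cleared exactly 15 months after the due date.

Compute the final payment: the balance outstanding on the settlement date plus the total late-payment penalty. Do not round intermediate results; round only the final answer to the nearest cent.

C$5,825.63

Balance at month 3: C$22,000.0000 × (1 + 0.007)^3 = C$22,465.2415…
After C$9,000.00 payment: C$22,465.2415… − C$9,000.00 = C$13,465.2415…
Balance at month 10: C$13,465.2415… × (1 + 0.007)^7 = C$14,139.0569…
After C$11,700.00 payment: C$14,139.0569… − C$11,700.00 = C$2,439.0569…
Balance at month 15: C$2,439.0569… × (1 + 0.007)^5 = C$2,525.6274…
Penalty: 15 × 1% × C$22,000.00 = C$3,300.00
Final settlement = outstanding balance + penalty = C$2,525.6274… + C$3,300.00 = C$5,825.63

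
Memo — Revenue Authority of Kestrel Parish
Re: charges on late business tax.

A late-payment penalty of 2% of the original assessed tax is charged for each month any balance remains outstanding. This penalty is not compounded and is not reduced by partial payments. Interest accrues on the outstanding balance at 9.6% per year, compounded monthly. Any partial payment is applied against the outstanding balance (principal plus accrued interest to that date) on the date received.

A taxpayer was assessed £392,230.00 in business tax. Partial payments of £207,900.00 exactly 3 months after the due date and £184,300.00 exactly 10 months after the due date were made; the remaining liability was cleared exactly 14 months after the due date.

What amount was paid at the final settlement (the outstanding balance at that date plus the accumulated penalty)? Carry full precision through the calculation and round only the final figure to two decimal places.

Monthly rate = 9.6% ÷ 12 = 0.8%
Balance at month 3: £392,230.0000 × (1 + 0.008)^3 = £401,719.0290…
After £207,900.00 payment: £401,719.0290… − £207,900.00 = £193,819.0290…
Balance at month 10: £193,819.0290… × (1 + 0.008)^7 = £204,936.8885…
After £184,300.00 payment: £204,936.8885… − £184,300.00 = £20,636.8885…
Balance at month 14: £20,636.8885… × (1 + 0.008)^4 = £21,305.2359…
Penalty: 14 × 2% × £392,230.00 = £109,824.40
Final settlement = outstanding balance + penalty = £21,305.2359… + £109,824.40 = £131,129.64

£131,129.64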